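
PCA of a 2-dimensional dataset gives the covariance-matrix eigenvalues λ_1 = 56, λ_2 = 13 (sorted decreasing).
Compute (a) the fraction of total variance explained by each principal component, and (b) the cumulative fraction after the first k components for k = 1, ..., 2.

Step 1 — total variance = trace(Sigma) = Σ λ_i = 56 + 13 = 69.

Step 2 — fraction explained by component i = λ_i / Σ λ:
  PC1: 56/69 = 0.8116
  PC2: 13/69 = 0.1884

Step 3 — cumulative fraction after k components = (λ_1 + ... + λ_k) / Σ λ:
  k = 1: 56/69 = 0.8116
  k = 2: (56 + 13)/69 = 69/69 = 1

Summary (fraction, with percent):

explained: PC1 0.8116 (81.16%), PC2 0.1884 (18.84%);  cumulative: 0.8116, 1


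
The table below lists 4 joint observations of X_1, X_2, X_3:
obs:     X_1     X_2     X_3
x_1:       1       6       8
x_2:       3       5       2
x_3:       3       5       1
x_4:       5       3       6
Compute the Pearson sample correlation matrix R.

Step 1 — column means:
  mean(X_1) = (1 + 3 + 3 + 5) / 4 = 12/4 = 3
  mean(X_2) = (6 + 5 + 5 + 3) / 4 = 19/4 = 4.75
  mean(X_3) = (8 + 2 + 1 + 6) / 4 = 17/4 = 4.25

Step 2 — sample variances and covariances s[i,j] = (1/(n-1)) · Σ_k (x_{k,i} - mean_i) · (x_{k,j} - mean_j), with n-1 = 3:
  s[X_1,X_1] = ((-2)·(-2) + (0)·(0) + (0)·(0) + (2)·(2)) / 3 = 8/3 = 2.6667
  s[X_1,X_2] = ((-2)·(1.25) + (0)·(0.25) + (0)·(0.25) + (2)·(-1.75)) / 3 = -6/3 = -2
  s[X_1,X_3] = ((-2)·(3.75) + (0)·(-2.25) + (0)·(-3.25) + (2)·(1.75)) / 3 = -4/3 = -1.3333
  s[X_2,X_2] = ((1.25)·(1.25) + (0.25)·(0.25) + (0.25)·(0.25) + (-1.75)·(-1.75)) / 3 = 4.75/3 = 1.5833
  s[X_2,X_3] = ((1.25)·(3.75) + (0.25)·(-2.25) + (0.25)·(-3.25) + (-1.75)·(1.75)) / 3 = 0.25/3 = 0.0833
  s[X_3,X_3] = ((3.75)·(3.75) + (-2.25)·(-2.25) + (-3.25)·(-3.25) + (1.75)·(1.75)) / 3 = 32.75/3 = 10.9167
  Sample standard deviations s_i = √(s[i,i]):
  s(X_1) = √(2.6667) = 1.633
  s(X_2) = √(1.5833) = 1.2583
  s(X_3) = √(10.9167) = 3.304

Step 3 — r_{ij} = s_{ij} / (s_i · s_j):
  r[X_1,X_1] = 1 (diagonal).
  r[X_1,X_2] = -2 / (1.633 · 1.2583) = -2 / 2.0548 = -0.9733
  r[X_1,X_3] = -1.3333 / (1.633 · 3.304) = -1.3333 / 5.3955 = -0.2471
  r[X_2,X_2] = 1 (diagonal).
  r[X_2,X_3] = 0.0833 / (1.2583 · 3.304) = 0.0833 / 4.1575 = 0.02
  r[X_3,X_3] = 1 (diagonal).

R is symmetric with unit diagonal. Assembling:

R = [[1, -0.9733, -0.2471],
 [-0.9733, 1, 0.02],
 [-0.2471, 0.02, 1]]


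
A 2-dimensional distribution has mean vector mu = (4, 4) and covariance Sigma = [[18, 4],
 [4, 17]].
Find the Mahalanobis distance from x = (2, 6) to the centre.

Step 1 — centre the observation: (x - mu) = (-2, 2).

Step 2 — invert Sigma. det(Sigma) = 18·17 - (4)² = 290.
  Sigma^{-1} = (1/det) · [[d, -b], [-b, a]] = [[0.0586, -0.0138],
 [-0.0138, 0.0621]].

Step 3 — form the quadratic (x - mu)^T · Sigma^{-1} · (x - mu):
  Sigma^{-1} · (x - mu) = (-0.1448, 0.1517).
  (x - mu)^T · [Sigma^{-1} · (x - mu)] = (-2)·(-0.1448) + (2)·(0.1517) = 0.5931.

Step 4 — take square root: d = √(0.5931) ≈ 0.7701.

d(x, mu) = √(0.5931) ≈ 0.7701


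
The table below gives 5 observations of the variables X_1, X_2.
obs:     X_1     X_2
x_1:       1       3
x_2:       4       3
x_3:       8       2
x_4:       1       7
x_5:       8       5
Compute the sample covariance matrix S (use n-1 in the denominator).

Step 1 — column means:
  mean(X_1) = (1 + 4 + 8 + 1 + 8) / 5 = 22/5 = 4.4
  mean(X_2) = (3 + 3 + 2 + 7 + 5) / 5 = 20/5 = 4

Step 2 — sample covariance S[i,j] = (1/(n-1)) · Σ_k (x_{k,i} - mean_i) · (x_{k,j} - mean_j), with n-1 = 4.
  S[X_1,X_1] = ((-3.4)·(-3.4) + (-0.4)·(-0.4) + (3.6)·(3.6) + (-3.4)·(-3.4) + (3.6)·(3.6)) / 4 = 49.2/4 = 12.3
  S[X_1,X_2] = ((-3.4)·(-1) + (-0.4)·(-1) + (3.6)·(-2) + (-3.4)·(3) + (3.6)·(1)) / 4 = -10/4 = -2.5
  S[X_2,X_2] = ((-1)·(-1) + (-1)·(-1) + (-2)·(-2) + (3)·(3) + (1)·(1)) / 4 = 16/4 = 4

S is symmetric (S[j,i] = S[i,j]). Assembling:

S = [[12.3, -2.5],
 [-2.5, 4]]


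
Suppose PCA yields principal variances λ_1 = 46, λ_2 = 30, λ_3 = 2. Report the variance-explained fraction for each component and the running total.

Step 1 — total variance = trace(Sigma) = Σ λ_i = 46 + 30 + 2 = 78.

Step 2 — fraction explained by component i = λ_i / Σ λ:
  PC1: 46/78 = 0.5897
  PC2: 30/78 = 0.3846
  PC3: 2/78 = 0.0256

Step 3 — cumulative fraction after k components = (λ_1 + ... + λ_k) / Σ λ:
  k = 1: 46/78 = 0.5897
  k = 2: (46 + 30)/78 = 76/78 = 0.9744
  k = 3: (46 + 30 + 2)/78 = 78/78 = 1

Summary (fraction, with percent):

explained: PC1 0.5897 (58.97%), PC2 0.3846 (38.46%), PC3 0.0256 (2.56%);  cumulative: 0.5897, 0.9744, 1


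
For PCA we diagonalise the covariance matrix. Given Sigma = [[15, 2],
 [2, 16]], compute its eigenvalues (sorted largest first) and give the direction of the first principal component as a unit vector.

Step 1 — characteristic polynomial of 2×2 Sigma:
  det(Sigma - λI) = λ² - trace · λ + det = 0.
  trace = 15 + 16 = 31, det = 15·16 - (2)² = 236.
Step 2 — discriminant:
  Δ = trace² - 4·det = 961 - 944 = 17.
Step 3 — eigenvalues:
  λ = (trace ± √Δ)/2 = (31 ± 4.1231)/2,
  λ_1 = 17.5616,  λ_2 = 13.4384.

Step 4 — unit eigenvector for λ_1: solve (Sigma - λ_1 I)v = 0. First row:
  (15 - 17.5616)·v_x + (2)·v_y = 0, i.e. (-2.5616)·v_x + (2)·v_y = 0,
  so v ∝ (b, λ_1 - a) = (2, 2.5616) = u.
  ||u|| = √((2)² + (2.5616)²) = √(10.5616) ≈ 3.2499,
  v_1 = u/||u|| ≈ (0.6154, 0.7882) (||v_1|| = 1).

λ_1 = 17.5616,  λ_2 = 13.4384;  v_1 ≈ (0.6154, 0.7882)


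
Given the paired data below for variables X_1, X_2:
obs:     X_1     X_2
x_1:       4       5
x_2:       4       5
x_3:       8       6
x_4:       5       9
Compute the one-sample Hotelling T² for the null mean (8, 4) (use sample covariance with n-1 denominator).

Step 1 — sample mean vector:
  mean(X_1) = (4 + 4 + 8 + 5) / 4 = 21/4 = 5.25
  mean(X_2) = (5 + 5 + 6 + 9) / 4 = 25/4 = 6.25
  x̄ = (5.25, 6.25),  deviation x̄ - mu_0 = (5.25, 6.25) - (8, 4) = (-2.75, 2.25).

Step 2 — sample covariance matrix, S[i,j] = (1/(n-1)) · Σ_k (x_{k,i} - mean_i) · (x_{k,j} - mean_j), divisor n-1 = 3:
  S[X_1,X_1] = ((-1.25)·(-1.25) + (-1.25)·(-1.25) + (2.75)·(2.75) + (-0.25)·(-0.25)) / 3 = 10.75/3 = 3.5833
  S[X_1,X_2] = ((-1.25)·(-1.25) + (-1.25)·(-1.25) + (2.75)·(-0.25) + (-0.25)·(2.75)) / 3 = 1.75/3 = 0.5833
  S[X_2,X_2] = ((-1.25)·(-1.25) + (-1.25)·(-1.25) + (-0.25)·(-0.25) + (2.75)·(2.75)) / 3 = 10.75/3 = 3.5833
  S = [[3.5833, 0.5833],
 [0.5833, 3.5833]].

Step 3 — invert S. det(S) = 3.5833·3.5833 - (0.5833)² = 12.5.
  S^{-1} = (1/det) · [[d, -b], [-b, a]] = [[0.2867, -0.0467],
 [-0.0467, 0.2867]].

Step 4 — quadratic form (x̄ - mu_0)^T · S^{-1} · (x̄ - mu_0):
  S^{-1} · (x̄ - mu_0) = (-0.8933, 0.7733),
  (x̄ - mu_0)^T · [...] = (-2.75)·(-0.8933) + (2.25)·(0.7733) = 4.1967.

Step 5 — scale by n: T² = 4 · 4.1967 = 16.7867.

T² ≈ 16.7867


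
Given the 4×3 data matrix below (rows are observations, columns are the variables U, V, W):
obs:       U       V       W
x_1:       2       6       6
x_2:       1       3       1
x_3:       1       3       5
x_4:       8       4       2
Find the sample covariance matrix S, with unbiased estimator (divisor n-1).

Step 1 — column means:
  mean(U) = (2 + 1 + 1 + 8) / 4 = 12/4 = 3
  mean(V) = (6 + 3 + 3 + 4) / 4 = 16/4 = 4
  mean(W) = (6 + 1 + 5 + 2) / 4 = 14/4 = 3.5

Step 2 — sample covariance S[i,j] = (1/(n-1)) · Σ_k (x_{k,i} - mean_i) · (x_{k,j} - mean_j), with n-1 = 3.
  S[U,U] = ((-1)·(-1) + (-2)·(-2) + (-2)·(-2) + (5)·(5)) / 3 = 34/3 = 11.3333
  S[U,V] = ((-1)·(2) + (-2)·(-1) + (-2)·(-1) + (5)·(0)) / 3 = 2/3 = 0.6667
  S[U,W] = ((-1)·(2.5) + (-2)·(-2.5) + (-2)·(1.5) + (5)·(-1.5)) / 3 = -8/3 = -2.6667
  S[V,V] = ((2)·(2) + (-1)·(-1) + (-1)·(-1) + (0)·(0)) / 3 = 6/3 = 2
  S[V,W] = ((2)·(2.5) + (-1)·(-2.5) + (-1)·(1.5) + (0)·(-1.5)) / 3 = 6/3 = 2
  S[W,W] = ((2.5)·(2.5) + (-2.5)·(-2.5) + (1.5)·(1.5) + (-1.5)·(-1.5)) / 3 = 17/3 = 5.6667

S is symmetric (S[j,i] = S[i,j]). Assembling:

S = [[11.3333, 0.6667, -2.6667],
 [0.6667, 2, 2],
 [-2.6667, 2, 5.6667]]


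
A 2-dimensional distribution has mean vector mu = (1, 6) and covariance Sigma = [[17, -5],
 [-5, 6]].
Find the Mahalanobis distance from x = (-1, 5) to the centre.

Step 1 — centre the observation: (x - mu) = (-2, -1).

Step 2 — invert Sigma. det(Sigma) = 17·6 - (-5)² = 77.
  Sigma^{-1} = (1/det) · [[d, -b], [-b, a]] = [[0.0779, 0.0649],
 [0.0649, 0.2208]].

Step 3 — form the quadratic (x - mu)^T · Sigma^{-1} · (x - mu):
  Sigma^{-1} · (x - mu) = (-0.2208, -0.3506).
  (x - mu)^T · [Sigma^{-1} · (x - mu)] = (-2)·(-0.2208) + (-1)·(-0.3506) = 0.7922.

Step 4 — take square root: d = √(0.7922) ≈ 0.8901.

d(x, mu) = √(0.7922) ≈ 0.8901


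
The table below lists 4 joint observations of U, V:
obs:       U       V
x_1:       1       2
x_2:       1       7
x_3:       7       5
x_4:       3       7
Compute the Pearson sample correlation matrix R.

Step 1 — column means:
  mean(U) = (1 + 1 + 7 + 3) / 4 = 12/4 = 3
  mean(V) = (2 + 7 + 5 + 7) / 4 = 21/4 = 5.25

Step 2 — sample variances and covariances s[i,j] = (1/(n-1)) · Σ_k (x_{k,i} - mean_i) · (x_{k,j} - mean_j), with n-1 = 3:
  s[U,U] = ((-2)·(-2) + (-2)·(-2) + (4)·(4) + (0)·(0)) / 3 = 24/3 = 8
  s[U,V] = ((-2)·(-3.25) + (-2)·(1.75) + (4)·(-0.25) + (0)·(1.75)) / 3 = 2/3 = 0.6667
  s[V,V] = ((-3.25)·(-3.25) + (1.75)·(1.75) + (-0.25)·(-0.25) + (1.75)·(1.75)) / 3 = 16.75/3 = 5.5833
  Sample standard deviations s_i = √(s[i,i]):
  s(U) = √(8) = 2.8284
  s(V) = √(5.5833) = 2.3629

Step 3 — r_{ij} = s_{ij} / (s_i · s_j):
  r[U,U] = 1 (diagonal).
  r[U,V] = 0.6667 / (2.8284 · 2.3629) = 0.6667 / 6.6833 = 0.0998
  r[V,V] = 1 (diagonal).

R is symmetric with unit diagonal. Assembling:

R = [[1, 0.0998],
 [0.0998, 1]]


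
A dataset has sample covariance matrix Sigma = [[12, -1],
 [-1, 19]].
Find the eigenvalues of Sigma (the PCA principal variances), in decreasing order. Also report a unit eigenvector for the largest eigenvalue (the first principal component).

Step 1 — characteristic polynomial of 2×2 Sigma:
  det(Sigma - λI) = λ² - trace · λ + det = 0.
  trace = 12 + 19 = 31, det = 12·19 - (-1)² = 227.
Step 2 — discriminant:
  Δ = trace² - 4·det = 961 - 908 = 53.
Step 3 — eigenvalues:
  λ = (trace ± √Δ)/2 = (31 ± 7.2801)/2,
  λ_1 = 19.1401,  λ_2 = 11.8599.

Step 4 — unit eigenvector for λ_1: solve (Sigma - λ_1 I)v = 0. First row:
  (12 - 19.1401)·v_x + (-1)·v_y = 0, i.e. (-7.1401)·v_x + (-1)·v_y = 0,
  so v ∝ (b, λ_1 - a) = (-1, 7.1401); multiply by -1 so the first entry is positive: u = (1, -7.1401).
  ||u|| = √((1)² + (-7.1401)²) = √(51.9804) ≈ 7.2097,
  v_1 = u/||u|| ≈ (0.1387, -0.9903) (||v_1|| = 1).

λ_1 = 19.1401,  λ_2 = 11.8599;  v_1 ≈ (0.1387, -0.9903)


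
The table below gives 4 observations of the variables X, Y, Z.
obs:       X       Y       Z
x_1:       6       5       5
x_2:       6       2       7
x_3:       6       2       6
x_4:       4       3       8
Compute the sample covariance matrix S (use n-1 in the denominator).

Step 1 — column means:
  mean(X) = (6 + 6 + 6 + 4) / 4 = 22/4 = 5.5
  mean(Y) = (5 + 2 + 2 + 3) / 4 = 12/4 = 3
  mean(Z) = (5 + 7 + 6 + 8) / 4 = 26/4 = 6.5

Step 2 — sample covariance S[i,j] = (1/(n-1)) · Σ_k (x_{k,i} - mean_i) · (x_{k,j} - mean_j), with n-1 = 3.
  S[X,X] = ((0.5)·(0.5) + (0.5)·(0.5) + (0.5)·(0.5) + (-1.5)·(-1.5)) / 3 = 3/3 = 1
  S[X,Y] = ((0.5)·(2) + (0.5)·(-1) + (0.5)·(-1) + (-1.5)·(0)) / 3 = 0/3 = 0
  S[X,Z] = ((0.5)·(-1.5) + (0.5)·(0.5) + (0.5)·(-0.5) + (-1.5)·(1.5)) / 3 = -3/3 = -1
  S[Y,Y] = ((2)·(2) + (-1)·(-1) + (-1)·(-1) + (0)·(0)) / 3 = 6/3 = 2
  S[Y,Z] = ((2)·(-1.5) + (-1)·(0.5) + (-1)·(-0.5) + (0)·(1.5)) / 3 = -3/3 = -1
  S[Z,Z] = ((-1.5)·(-1.5) + (0.5)·(0.5) + (-0.5)·(-0.5) + (1.5)·(1.5)) / 3 = 5/3 = 1.6667

S is symmetric (S[j,i] = S[i,j]). Assembling:

S = [[1, 0, -1],
 [0, 2, -1],
 [-1, -1, 1.6667]]


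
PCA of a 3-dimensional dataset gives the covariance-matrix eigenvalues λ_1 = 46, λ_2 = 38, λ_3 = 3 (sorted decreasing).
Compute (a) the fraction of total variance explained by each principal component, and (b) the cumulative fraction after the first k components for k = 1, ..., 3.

Step 1 — total variance = trace(Sigma) = Σ λ_i = 46 + 38 + 3 = 87.

Step 2 — fraction explained by component i = λ_i / Σ λ:
  PC1: 46/87 = 0.5287
  PC2: 38/87 = 0.4368
  PC3: 3/87 = 0.0345

Step 3 — cumulative fraction after k components = (λ_1 + ... + λ_k) / Σ λ:
  k = 1: 46/87 = 0.5287
  k = 2: (46 + 38)/87 = 84/87 = 0.9655
  k = 3: (46 + 38 + 3)/87 = 87/87 = 1

Summary (fraction, with percent):

explained: PC1 0.5287 (52.87%), PC2 0.4368 (43.68%), PC3 0.0345 (3.45%);  cumulative: 0.5287, 0.9655, 1


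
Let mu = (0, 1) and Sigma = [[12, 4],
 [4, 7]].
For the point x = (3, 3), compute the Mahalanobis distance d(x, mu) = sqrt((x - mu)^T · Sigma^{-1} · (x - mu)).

Step 1 — centre the observation: (x - mu) = (3, 2).

Step 2 — invert Sigma. det(Sigma) = 12·7 - (4)² = 68.
  Sigma^{-1} = (1/det) · [[d, -b], [-b, a]] = [[0.1029, -0.0588],
 [-0.0588, 0.1765]].

Step 3 — form the quadratic (x - mu)^T · Sigma^{-1} · (x - mu):
  Sigma^{-1} · (x - mu) = (0.1912, 0.1765).
  (x - mu)^T · [Sigma^{-1} · (x - mu)] = (3)·(0.1912) + (2)·(0.1765) = 0.9265.

Step 4 — take square root: d = √(0.9265) ≈ 0.9625.

d(x, mu) = √(0.9265) ≈ 0.9625


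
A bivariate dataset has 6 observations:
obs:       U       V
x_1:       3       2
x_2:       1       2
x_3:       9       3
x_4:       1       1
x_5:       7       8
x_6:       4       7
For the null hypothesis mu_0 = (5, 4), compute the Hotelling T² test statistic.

Step 1 — sample mean vector:
  mean(U) = (3 + 1 + 9 + 1 + 7 + 4) / 6 = 25/6 = 4.1667
  mean(V) = (2 + 2 + 3 + 1 + 8 + 7) / 6 = 23/6 = 3.8333
  x̄ = (4.1667, 3.8333),  deviation x̄ - mu_0 = (4.1667, 3.8333) - (5, 4) = (-0.8333, -0.1667).

Step 2 — sample covariance matrix, S[i,j] = (1/(n-1)) · Σ_k (x_{k,i} - mean_i) · (x_{k,j} - mean_j), divisor n-1 = 5:
  S[U,U] = ((-1.1667)·(-1.1667) + (-3.1667)·(-3.1667) + (4.8333)·(4.8333) + (-3.1667)·(-3.1667) + (2.8333)·(2.8333) + (-0.1667)·(-0.1667)) / 5 = 52.8333/5 = 10.5667
  S[U,V] = ((-1.1667)·(-1.8333) + (-3.1667)·(-1.8333) + (4.8333)·(-0.8333) + (-3.1667)·(-2.8333) + (2.8333)·(4.1667) + (-0.1667)·(3.1667)) / 5 = 24.1667/5 = 4.8333
  S[V,V] = ((-1.8333)·(-1.8333) + (-1.8333)·(-1.8333) + (-0.8333)·(-0.8333) + (-2.8333)·(-2.8333) + (4.1667)·(4.1667) + (3.1667)·(3.1667)) / 5 = 42.8333/5 = 8.5667
  S = [[10.5667, 4.8333],
 [4.8333, 8.5667]].

Step 3 — invert S. det(S) = 10.5667·8.5667 - (4.8333)² = 67.16.
  S^{-1} = (1/det) · [[d, -b], [-b, a]] = [[0.1276, -0.072],
 [-0.072, 0.1573]].

Step 4 — quadratic form (x̄ - mu_0)^T · S^{-1} · (x̄ - mu_0):
  S^{-1} · (x̄ - mu_0) = (-0.0943, 0.0338),
  (x̄ - mu_0)^T · [...] = (-0.8333)·(-0.0943) + (-0.1667)·(0.0338) = 0.073.

Step 5 — scale by n: T² = 6 · 0.073 = 0.4378.

T² ≈ 0.4378


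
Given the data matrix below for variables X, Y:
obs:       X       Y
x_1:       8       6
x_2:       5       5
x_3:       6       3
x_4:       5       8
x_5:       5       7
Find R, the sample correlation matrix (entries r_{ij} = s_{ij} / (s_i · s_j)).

Step 1 — column means:
  mean(X) = (8 + 5 + 6 + 5 + 5) / 5 = 29/5 = 5.8
  mean(Y) = (6 + 5 + 3 + 8 + 7) / 5 = 29/5 = 5.8

Step 2 — sample variances and covariances s[i,j] = (1/(n-1)) · Σ_k (x_{k,i} - mean_i) · (x_{k,j} - mean_j), with n-1 = 4:
  s[X,X] = ((2.2)·(2.2) + (-0.8)·(-0.8) + (0.2)·(0.2) + (-0.8)·(-0.8) + (-0.8)·(-0.8)) / 4 = 6.8/4 = 1.7
  s[X,Y] = ((2.2)·(0.2) + (-0.8)·(-0.8) + (0.2)·(-2.8) + (-0.8)·(2.2) + (-0.8)·(1.2)) / 4 = -2.2/4 = -0.55
  s[Y,Y] = ((0.2)·(0.2) + (-0.8)·(-0.8) + (-2.8)·(-2.8) + (2.2)·(2.2) + (1.2)·(1.2)) / 4 = 14.8/4 = 3.7
  Sample standard deviations s_i = √(s[i,i]):
  s(X) = √(1.7) = 1.3038
  s(Y) = √(3.7) = 1.9235

Step 3 — r_{ij} = s_{ij} / (s_i · s_j):
  r[X,X] = 1 (diagonal).
  r[X,Y] = -0.55 / (1.3038 · 1.9235) = -0.55 / 2.508 = -0.2193
  r[Y,Y] = 1 (diagonal).

R is symmetric with unit diagonal. Assembling:

R = [[1, -0.2193],
 [-0.2193, 1]]


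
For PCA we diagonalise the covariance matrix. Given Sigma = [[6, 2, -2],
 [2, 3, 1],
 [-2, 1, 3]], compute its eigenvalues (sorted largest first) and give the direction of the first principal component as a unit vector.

Step 1 — characteristic polynomial p(λ) = det(λI - Sigma) = λ³ - tr·λ² + c_1·λ - det, where tr = trace, c_1 = sum of the principal 2×2 minors, det = det(Sigma):
  tr = 6 + 3 + 3 = 12,
  c_1 = (6·3 - (2)²) + (6·3 - (-2)²) + (3·3 - (1)²) = 14 + 14 + 8 = 36,
  det = 6·(3·3 - (1)²) - (2)·((2)·3 - (1)·(-2)) + (-2)·((2)·(1) - 3·(-2)) = 6·(8) - (2)·(8) + (-2)·(8) = 16.
  So p(λ) = λ³ - 12λ² + 36λ - 16.
Step 2 — look for an integer root (rational root theorem: any rational root is an integer divisor of 16). Testing λ = 4:
  p(4) = 64 - 192 + 144 - 16 = 0  ✓
  Dividing out (λ - 4): p(λ) = (λ - 4)(λ² - 8λ + 4).
Step 3 — remaining eigenvalues from the quadratic λ² - 8λ + 4 = 0:
  Δ = 8² - 4·4 = 64 - 16 = 48,  λ = (8 ± √48)/2 = (8 ± 6.9282)/2 ≈ 7.4641 or 0.5359.
  Sorted: λ_1 = 7.4641,  λ_2 = 4,  λ_3 = 0.5359  (check: sum = 12 = tr ✓).

Step 4 — unit eigenvector for λ_1 ≈ 7.4641: v spans the null space of (Sigma - λ_1 I), whose rows are
  r_1 = (-1.4641, 2, -2),  r_2 = (2, -4.4641, 1),  r_3 = (-2, 1, -4.4641).
  v is orthogonal to every row, so take v ∝ r_1 × r_2 = ((2)·(1) - (-2)·(-4.4641), (-2)·(2) - (-1.4641)·(1), (-1.4641)·(-4.4641) - (2)·(2)) ≈ (-6.9282, -2.5359, 2.5359).
  Rescale (multiply by -1 so the first nonzero entry is positive): u = (6.9282, 2.5359, -2.5359).
  ||u|| = √((6.9282)² + (2.5359)² + (-2.5359)²) = √(60.8616) ≈ 7.8014,  v_1 = u/||u|| ≈ (0.8881, 0.3251, -0.3251) (||v_1|| = 1).

λ_1 = 7.4641,  λ_2 = 4,  λ_3 = 0.5359;  v_1 ≈ (0.8881, 0.3251, -0.3251)


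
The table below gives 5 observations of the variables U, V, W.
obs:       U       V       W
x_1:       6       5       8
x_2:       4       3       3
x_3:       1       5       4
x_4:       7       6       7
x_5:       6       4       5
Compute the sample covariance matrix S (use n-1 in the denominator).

Step 1 — column means:
  mean(U) = (6 + 4 + 1 + 7 + 6) / 5 = 24/5 = 4.8
  mean(V) = (5 + 3 + 5 + 6 + 4) / 5 = 23/5 = 4.6
  mean(W) = (8 + 3 + 4 + 7 + 5) / 5 = 27/5 = 5.4

Step 2 — sample covariance S[i,j] = (1/(n-1)) · Σ_k (x_{k,i} - mean_i) · (x_{k,j} - mean_j), with n-1 = 4.
  S[U,U] = ((1.2)·(1.2) + (-0.8)·(-0.8) + (-3.8)·(-3.8) + (2.2)·(2.2) + (1.2)·(1.2)) / 4 = 22.8/4 = 5.7
  S[U,V] = ((1.2)·(0.4) + (-0.8)·(-1.6) + (-3.8)·(0.4) + (2.2)·(1.4) + (1.2)·(-0.6)) / 4 = 2.6/4 = 0.65
  S[U,W] = ((1.2)·(2.6) + (-0.8)·(-2.4) + (-3.8)·(-1.4) + (2.2)·(1.6) + (1.2)·(-0.4)) / 4 = 13.4/4 = 3.35
  S[V,V] = ((0.4)·(0.4) + (-1.6)·(-1.6) + (0.4)·(0.4) + (1.4)·(1.4) + (-0.6)·(-0.6)) / 4 = 5.2/4 = 1.3
  S[V,W] = ((0.4)·(2.6) + (-1.6)·(-2.4) + (0.4)·(-1.4) + (1.4)·(1.6) + (-0.6)·(-0.4)) / 4 = 6.8/4 = 1.7
  S[W,W] = ((2.6)·(2.6) + (-2.4)·(-2.4) + (-1.4)·(-1.4) + (1.6)·(1.6) + (-0.4)·(-0.4)) / 4 = 17.2/4 = 4.3

S is symmetric (S[j,i] = S[i,j]). Assembling:

S = [[5.7, 0.65, 3.35],
 [0.65, 1.3, 1.7],
 [3.35, 1.7, 4.3]]


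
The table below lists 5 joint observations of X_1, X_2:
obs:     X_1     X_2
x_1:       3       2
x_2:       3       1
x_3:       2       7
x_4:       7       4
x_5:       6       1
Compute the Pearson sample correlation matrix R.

Step 1 — column means:
  mean(X_1) = (3 + 3 + 2 + 7 + 6) / 5 = 21/5 = 4.2
  mean(X_2) = (2 + 1 + 7 + 4 + 1) / 5 = 15/5 = 3

Step 2 — sample variances and covariances s[i,j] = (1/(n-1)) · Σ_k (x_{k,i} - mean_i) · (x_{k,j} - mean_j), with n-1 = 4:
  s[X_1,X_1] = ((-1.2)·(-1.2) + (-1.2)·(-1.2) + (-2.2)·(-2.2) + (2.8)·(2.8) + (1.8)·(1.8)) / 4 = 18.8/4 = 4.7
  s[X_1,X_2] = ((-1.2)·(-1) + (-1.2)·(-2) + (-2.2)·(4) + (2.8)·(1) + (1.8)·(-2)) / 4 = -6/4 = -1.5
  s[X_2,X_2] = ((-1)·(-1) + (-2)·(-2) + (4)·(4) + (1)·(1) + (-2)·(-2)) / 4 = 26/4 = 6.5
  Sample standard deviations s_i = √(s[i,i]):
  s(X_1) = √(4.7) = 2.1679
  s(X_2) = √(6.5) = 2.5495

Step 3 — r_{ij} = s_{ij} / (s_i · s_j):
  r[X_1,X_1] = 1 (diagonal).
  r[X_1,X_2] = -1.5 / (2.1679 · 2.5495) = -1.5 / 5.5272 = -0.2714
  r[X_2,X_2] = 1 (diagonal).

R is symmetric with unit diagonal. Assembling:

R = [[1, -0.2714],
 [-0.2714, 1]]


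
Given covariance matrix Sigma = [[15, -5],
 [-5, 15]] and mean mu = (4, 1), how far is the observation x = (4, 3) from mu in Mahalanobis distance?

Step 1 — centre the observation: (x - mu) = (0, 2).

Step 2 — invert Sigma. det(Sigma) = 15·15 - (-5)² = 200.
  Sigma^{-1} = (1/det) · [[d, -b], [-b, a]] = [[0.075, 0.025],
 [0.025, 0.075]].

Step 3 — form the quadratic (x - mu)^T · Sigma^{-1} · (x - mu):
  Sigma^{-1} · (x - mu) = (0.05, 0.15).
  (x - mu)^T · [Sigma^{-1} · (x - mu)] = (0)·(0.05) + (2)·(0.15) = 0.3.

Step 4 — take square root: d = √(0.3) ≈ 0.5477.

d(x, mu) = √(0.3) ≈ 0.5477


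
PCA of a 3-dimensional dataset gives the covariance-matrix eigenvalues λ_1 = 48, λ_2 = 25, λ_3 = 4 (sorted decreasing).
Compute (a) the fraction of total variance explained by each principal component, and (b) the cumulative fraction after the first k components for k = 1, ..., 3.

Step 1 — total variance = trace(Sigma) = Σ λ_i = 48 + 25 + 4 = 77.

Step 2 — fraction explained by component i = λ_i / Σ λ:
  PC1: 48/77 = 0.6234
  PC2: 25/77 = 0.3247
  PC3: 4/77 = 0.0519

Step 3 — cumulative fraction after k components = (λ_1 + ... + λ_k) / Σ λ:
  k = 1: 48/77 = 0.6234
  k = 2: (48 + 25)/77 = 73/77 = 0.9481
  k = 3: (48 + 25 + 4)/77 = 77/77 = 1

Summary (fraction, with percent):

explained: PC1 0.6234 (62.34%), PC2 0.3247 (32.47%), PC3 0.0519 (5.19%);  cumulative: 0.6234, 0.9481, 1


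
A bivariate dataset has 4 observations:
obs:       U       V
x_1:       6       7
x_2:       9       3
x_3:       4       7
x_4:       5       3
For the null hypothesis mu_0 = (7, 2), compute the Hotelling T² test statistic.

Step 1 — sample mean vector:
  mean(U) = (6 + 9 + 4 + 5) / 4 = 24/4 = 6
  mean(V) = (7 + 3 + 7 + 3) / 4 = 20/4 = 5
  x̄ = (6, 5),  deviation x̄ - mu_0 = (6, 5) - (7, 2) = (-1, 3).

Step 2 — sample covariance matrix, S[i,j] = (1/(n-1)) · Σ_k (x_{k,i} - mean_i) · (x_{k,j} - mean_j), divisor n-1 = 3:
  S[U,U] = ((0)·(0) + (3)·(3) + (-2)·(-2) + (-1)·(-1)) / 3 = 14/3 = 4.6667
  S[U,V] = ((0)·(2) + (3)·(-2) + (-2)·(2) + (-1)·(-2)) / 3 = -8/3 = -2.6667
  S[V,V] = ((2)·(2) + (-2)·(-2) + (2)·(2) + (-2)·(-2)) / 3 = 16/3 = 5.3333
  S = [[4.6667, -2.6667],
 [-2.6667, 5.3333]].

Step 3 — invert S. det(S) = 4.6667·5.3333 - (-2.6667)² = 17.7778.
  S^{-1} = (1/det) · [[d, -b], [-b, a]] = [[0.3, 0.15],
 [0.15, 0.2625]].

Step 4 — quadratic form (x̄ - mu_0)^T · S^{-1} · (x̄ - mu_0):
  S^{-1} · (x̄ - mu_0) = (0.15, 0.6375),
  (x̄ - mu_0)^T · [...] = (-1)·(0.15) + (3)·(0.6375) = 1.7625.

Step 5 — scale by n: T² = 4 · 1.7625 = 7.05.

T² ≈ 7.05


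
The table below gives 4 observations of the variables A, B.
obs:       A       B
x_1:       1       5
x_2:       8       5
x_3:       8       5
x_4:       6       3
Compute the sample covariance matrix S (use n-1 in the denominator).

Step 1 — column means:
  mean(A) = (1 + 8 + 8 + 6) / 4 = 23/4 = 5.75
  mean(B) = (5 + 5 + 5 + 3) / 4 = 18/4 = 4.5

Step 2 — sample covariance S[i,j] = (1/(n-1)) · Σ_k (x_{k,i} - mean_i) · (x_{k,j} - mean_j), with n-1 = 3.
  S[A,A] = ((-4.75)·(-4.75) + (2.25)·(2.25) + (2.25)·(2.25) + (0.25)·(0.25)) / 3 = 32.75/3 = 10.9167
  S[A,B] = ((-4.75)·(0.5) + (2.25)·(0.5) + (2.25)·(0.5) + (0.25)·(-1.5)) / 3 = -0.5/3 = -0.1667
  S[B,B] = ((0.5)·(0.5) + (0.5)·(0.5) + (0.5)·(0.5) + (-1.5)·(-1.5)) / 3 = 3/3 = 1

S is symmetric (S[j,i] = S[i,j]). Assembling:

S = [[10.9167, -0.1667],
 [-0.1667, 1]]


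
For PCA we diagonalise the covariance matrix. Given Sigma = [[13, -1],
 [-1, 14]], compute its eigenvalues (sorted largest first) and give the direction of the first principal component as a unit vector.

Step 1 — characteristic polynomial of 2×2 Sigma:
  det(Sigma - λI) = λ² - trace · λ + det = 0.
  trace = 13 + 14 = 27, det = 13·14 - (-1)² = 181.
Step 2 — discriminant:
  Δ = trace² - 4·det = 729 - 724 = 5.
Step 3 — eigenvalues:
  λ = (trace ± √Δ)/2 = (27 ± 2.2361)/2,
  λ_1 = 14.618,  λ_2 = 12.382.

Step 4 — unit eigenvector for λ_1: solve (Sigma - λ_1 I)v = 0. First row:
  (13 - 14.618)·v_x + (-1)·v_y = 0, i.e. (-1.618)·v_x + (-1)·v_y = 0,
  so v ∝ (b, λ_1 - a) = (-1, 1.618); multiply by -1 so the first entry is positive: u = (1, -1.618).
  ||u|| = √((1)² + (-1.618)²) = √(3.618) ≈ 1.9021,
  v_1 = u/||u|| ≈ (0.5257, -0.8507) (||v_1|| = 1).

λ_1 = 14.618,  λ_2 = 12.382;  v_1 ≈ (0.5257, -0.8507)


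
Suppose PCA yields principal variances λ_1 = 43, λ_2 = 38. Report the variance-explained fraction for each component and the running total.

Step 1 — total variance = trace(Sigma) = Σ λ_i = 43 + 38 = 81.

Step 2 — fraction explained by component i = λ_i / Σ λ:
  PC1: 43/81 = 0.5309
  PC2: 38/81 = 0.4691

Step 3 — cumulative fraction after k components = (λ_1 + ... + λ_k) / Σ λ:
  k = 1: 43/81 = 0.5309
  k = 2: (43 + 38)/81 = 81/81 = 1

Summary (fraction, with percent):

explained: PC1 0.5309 (53.09%), PC2 0.4691 (46.91%);  cumulative: 0.5309, 1


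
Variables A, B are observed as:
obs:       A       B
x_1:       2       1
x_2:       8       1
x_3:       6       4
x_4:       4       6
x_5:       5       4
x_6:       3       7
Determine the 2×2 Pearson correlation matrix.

Step 1 — column means:
  mean(A) = (2 + 8 + 6 + 4 + 5 + 3) / 6 = 28/6 = 4.6667
  mean(B) = (1 + 1 + 4 + 6 + 4 + 7) / 6 = 23/6 = 3.8333

Step 2 — sample variances and covariances s[i,j] = (1/(n-1)) · Σ_k (x_{k,i} - mean_i) · (x_{k,j} - mean_j), with n-1 = 5:
  s[A,A] = ((-2.6667)·(-2.6667) + (3.3333)·(3.3333) + (1.3333)·(1.3333) + (-0.6667)·(-0.6667) + (0.3333)·(0.3333) + (-1.6667)·(-1.6667)) / 5 = 23.3333/5 = 4.6667
  s[A,B] = ((-2.6667)·(-2.8333) + (3.3333)·(-2.8333) + (1.3333)·(0.1667) + (-0.6667)·(2.1667) + (0.3333)·(0.1667) + (-1.6667)·(3.1667)) / 5 = -8.3333/5 = -1.6667
  s[B,B] = ((-2.8333)·(-2.8333) + (-2.8333)·(-2.8333) + (0.1667)·(0.1667) + (2.1667)·(2.1667) + (0.1667)·(0.1667) + (3.1667)·(3.1667)) / 5 = 30.8333/5 = 6.1667
  Sample standard deviations s_i = √(s[i,i]):
  s(A) = √(4.6667) = 2.1602
  s(B) = √(6.1667) = 2.4833

Step 3 — r_{ij} = s_{ij} / (s_i · s_j):
  r[A,A] = 1 (diagonal).
  r[A,B] = -1.6667 / (2.1602 · 2.4833) = -1.6667 / 5.3645 = -0.3107
  r[B,B] = 1 (diagonal).

R is symmetric with unit diagonal. Assembling:

R = [[1, -0.3107],
 [-0.3107, 1]]


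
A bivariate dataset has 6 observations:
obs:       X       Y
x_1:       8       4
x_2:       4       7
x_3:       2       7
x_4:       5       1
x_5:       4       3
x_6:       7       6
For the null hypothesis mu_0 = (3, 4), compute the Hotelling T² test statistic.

Step 1 — sample mean vector:
  mean(X) = (8 + 4 + 2 + 5 + 4 + 7) / 6 = 30/6 = 5
  mean(Y) = (4 + 7 + 7 + 1 + 3 + 6) / 6 = 28/6 = 4.6667
  x̄ = (5, 4.6667),  deviation x̄ - mu_0 = (5, 4.6667) - (3, 4) = (2, 0.6667).

Step 2 — sample covariance matrix, S[i,j] = (1/(n-1)) · Σ_k (x_{k,i} - mean_i) · (x_{k,j} - mean_j), divisor n-1 = 5:
  S[X,X] = ((3)·(3) + (-1)·(-1) + (-3)·(-3) + (0)·(0) + (-1)·(-1) + (2)·(2)) / 5 = 24/5 = 4.8
  S[X,Y] = ((3)·(-0.6667) + (-1)·(2.3333) + (-3)·(2.3333) + (0)·(-3.6667) + (-1)·(-1.6667) + (2)·(1.3333)) / 5 = -7/5 = -1.4
  S[Y,Y] = ((-0.6667)·(-0.6667) + (2.3333)·(2.3333) + (2.3333)·(2.3333) + (-3.6667)·(-3.6667) + (-1.6667)·(-1.6667) + (1.3333)·(1.3333)) / 5 = 29.3333/5 = 5.8667
  S = [[4.8, -1.4],
 [-1.4, 5.8667]].

Step 3 — invert S. det(S) = 4.8·5.8667 - (-1.4)² = 26.2.
  S^{-1} = (1/det) · [[d, -b], [-b, a]] = [[0.2239, 0.0534],
 [0.0534, 0.1832]].

Step 4 — quadratic form (x̄ - mu_0)^T · S^{-1} · (x̄ - mu_0):
  S^{-1} · (x̄ - mu_0) = (0.4835, 0.229),
  (x̄ - mu_0)^T · [...] = (2)·(0.4835) + (0.6667)·(0.229) = 1.1196.

Step 5 — scale by n: T² = 6 · 1.1196 = 6.7176.

T² ≈ 6.7176


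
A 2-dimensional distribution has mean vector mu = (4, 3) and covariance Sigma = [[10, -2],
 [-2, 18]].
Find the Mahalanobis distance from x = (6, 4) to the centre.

Step 1 — centre the observation: (x - mu) = (2, 1).

Step 2 — invert Sigma. det(Sigma) = 10·18 - (-2)² = 176.
  Sigma^{-1} = (1/det) · [[d, -b], [-b, a]] = [[0.1023, 0.0114],
 [0.0114, 0.0568]].

Step 3 — form the quadratic (x - mu)^T · Sigma^{-1} · (x - mu):
  Sigma^{-1} · (x - mu) = (0.2159, 0.0795).
  (x - mu)^T · [Sigma^{-1} · (x - mu)] = (2)·(0.2159) + (1)·(0.0795) = 0.5114.

Step 4 — take square root: d = √(0.5114) ≈ 0.7151.

d(x, mu) = √(0.5114) ≈ 0.7151


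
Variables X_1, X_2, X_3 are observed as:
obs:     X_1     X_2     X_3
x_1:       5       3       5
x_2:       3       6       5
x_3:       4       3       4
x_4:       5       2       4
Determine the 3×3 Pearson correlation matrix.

Step 1 — column means:
  mean(X_1) = (5 + 3 + 4 + 5) / 4 = 17/4 = 4.25
  mean(X_2) = (3 + 6 + 3 + 2) / 4 = 14/4 = 3.5
  mean(X_3) = (5 + 5 + 4 + 4) / 4 = 18/4 = 4.5

Step 2 — sample variances and covariances s[i,j] = (1/(n-1)) · Σ_k (x_{k,i} - mean_i) · (x_{k,j} - mean_j), with n-1 = 3:
  s[X_1,X_1] = ((0.75)·(0.75) + (-1.25)·(-1.25) + (-0.25)·(-0.25) + (0.75)·(0.75)) / 3 = 2.75/3 = 0.9167
  s[X_1,X_2] = ((0.75)·(-0.5) + (-1.25)·(2.5) + (-0.25)·(-0.5) + (0.75)·(-1.5)) / 3 = -4.5/3 = -1.5
  s[X_1,X_3] = ((0.75)·(0.5) + (-1.25)·(0.5) + (-0.25)·(-0.5) + (0.75)·(-0.5)) / 3 = -0.5/3 = -0.1667
  s[X_2,X_2] = ((-0.5)·(-0.5) + (2.5)·(2.5) + (-0.5)·(-0.5) + (-1.5)·(-1.5)) / 3 = 9/3 = 3
  s[X_2,X_3] = ((-0.5)·(0.5) + (2.5)·(0.5) + (-0.5)·(-0.5) + (-1.5)·(-0.5)) / 3 = 2/3 = 0.6667
  s[X_3,X_3] = ((0.5)·(0.5) + (0.5)·(0.5) + (-0.5)·(-0.5) + (-0.5)·(-0.5)) / 3 = 1/3 = 0.3333
  Sample standard deviations s_i = √(s[i,i]):
  s(X_1) = √(0.9167) = 0.9574
  s(X_2) = √(3) = 1.7321
  s(X_3) = √(0.3333) = 0.5774

Step 3 — r_{ij} = s_{ij} / (s_i · s_j):
  r[X_1,X_1] = 1 (diagonal).
  r[X_1,X_2] = -1.5 / (0.9574 · 1.7321) = -1.5 / 1.6583 = -0.9045
  r[X_1,X_3] = -0.1667 / (0.9574 · 0.5774) = -0.1667 / 0.5528 = -0.3015
  r[X_2,X_2] = 1 (diagonal).
  r[X_2,X_3] = 0.6667 / (1.7321 · 0.5774) = 0.6667 / 1 = 0.6667
  r[X_3,X_3] = 1 (diagonal).

R is symmetric with unit diagonal. Assembling:

R = [[1, -0.9045, -0.3015],
 [-0.9045, 1, 0.6667],
 [-0.3015, 0.6667, 1]]


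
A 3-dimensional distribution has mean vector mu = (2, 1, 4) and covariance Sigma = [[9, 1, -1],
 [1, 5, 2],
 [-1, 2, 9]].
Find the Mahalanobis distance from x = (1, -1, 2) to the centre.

Step 1 — centre the observation: (x - mu) = (-1, -2, -2).

Step 2 — invert Sigma (cofactor / det for 3×3, or solve directly):
  Sigma^{-1} = [[0.1168, -0.0313, 0.0199],
 [-0.0313, 0.2279, -0.0541],
 [0.0199, -0.0541, 0.1254]].

Step 3 — form the quadratic (x - mu)^T · Sigma^{-1} · (x - mu):
  Sigma^{-1} · (x - mu) = (-0.094, -0.3162, -0.1624).
  (x - mu)^T · [Sigma^{-1} · (x - mu)] = (-1)·(-0.094) + (-2)·(-0.3162) + (-2)·(-0.1624) = 1.0513.

Step 4 — take square root: d = √(1.0513) ≈ 1.0253.

d(x, mu) = √(1.0513) ≈ 1.0253


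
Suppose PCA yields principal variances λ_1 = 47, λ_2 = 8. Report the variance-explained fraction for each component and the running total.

Step 1 — total variance = trace(Sigma) = Σ λ_i = 47 + 8 = 55.

Step 2 — fraction explained by component i = λ_i / Σ λ:
  PC1: 47/55 = 0.8545
  PC2: 8/55 = 0.1455

Step 3 — cumulative fraction after k components = (λ_1 + ... + λ_k) / Σ λ:
  k = 1: 47/55 = 0.8545
  k = 2: (47 + 8)/55 = 55/55 = 1

Summary (fraction, with percent):

explained: PC1 0.8545 (85.45%), PC2 0.1455 (14.55%);  cumulative: 0.8545, 1


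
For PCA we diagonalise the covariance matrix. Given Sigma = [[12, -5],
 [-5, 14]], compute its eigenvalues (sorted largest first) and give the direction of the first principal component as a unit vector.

Step 1 — characteristic polynomial of 2×2 Sigma:
  det(Sigma - λI) = λ² - trace · λ + det = 0.
  trace = 12 + 14 = 26, det = 12·14 - (-5)² = 143.
Step 2 — discriminant:
  Δ = trace² - 4·det = 676 - 572 = 104.
Step 3 — eigenvalues:
  λ = (trace ± √Δ)/2 = (26 ± 10.198)/2,
  λ_1 = 18.099,  λ_2 = 7.901.

Step 4 — unit eigenvector for λ_1: solve (Sigma - λ_1 I)v = 0. First row:
  (12 - 18.099)·v_x + (-5)·v_y = 0, i.e. (-6.099)·v_x + (-5)·v_y = 0,
  so v ∝ (b, λ_1 - a) = (-5, 6.099); multiply by -1 so the first entry is positive: u = (5, -6.099).
  ||u|| = √((5)² + (-6.099)²) = √(62.198) ≈ 7.8866,
  v_1 = u/||u|| ≈ (0.634, -0.7733) (||v_1|| = 1).

λ_1 = 18.099,  λ_2 = 7.901;  v_1 ≈ (0.634, -0.7733)


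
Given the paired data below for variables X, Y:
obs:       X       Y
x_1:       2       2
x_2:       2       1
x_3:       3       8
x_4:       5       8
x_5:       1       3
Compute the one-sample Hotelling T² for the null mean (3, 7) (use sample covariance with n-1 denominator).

Step 1 — sample mean vector:
  mean(X) = (2 + 2 + 3 + 5 + 1) / 5 = 13/5 = 2.6
  mean(Y) = (2 + 1 + 8 + 8 + 3) / 5 = 22/5 = 4.4
  x̄ = (2.6, 4.4),  deviation x̄ - mu_0 = (2.6, 4.4) - (3, 7) = (-0.4, -2.6).

Step 2 — sample covariance matrix, S[i,j] = (1/(n-1)) · Σ_k (x_{k,i} - mean_i) · (x_{k,j} - mean_j), divisor n-1 = 4:
  S[X,X] = ((-0.6)·(-0.6) + (-0.6)·(-0.6) + (0.4)·(0.4) + (2.4)·(2.4) + (-1.6)·(-1.6)) / 4 = 9.2/4 = 2.3
  S[X,Y] = ((-0.6)·(-2.4) + (-0.6)·(-3.4) + (0.4)·(3.6) + (2.4)·(3.6) + (-1.6)·(-1.4)) / 4 = 15.8/4 = 3.95
  S[Y,Y] = ((-2.4)·(-2.4) + (-3.4)·(-3.4) + (3.6)·(3.6) + (3.6)·(3.6) + (-1.4)·(-1.4)) / 4 = 45.2/4 = 11.3
  S = [[2.3, 3.95],
 [3.95, 11.3]].

Step 3 — invert S. det(S) = 2.3·11.3 - (3.95)² = 10.3875.
  S^{-1} = (1/det) · [[d, -b], [-b, a]] = [[1.0878, -0.3803],
 [-0.3803, 0.2214]].

Step 4 — quadratic form (x̄ - mu_0)^T · S^{-1} · (x̄ - mu_0):
  S^{-1} · (x̄ - mu_0) = (0.5535, -0.4236),
  (x̄ - mu_0)^T · [...] = (-0.4)·(0.5535) + (-2.6)·(-0.4236) = 0.8799.

Step 5 — scale by n: T² = 5 · 0.8799 = 4.3995.

T² ≈ 4.3995


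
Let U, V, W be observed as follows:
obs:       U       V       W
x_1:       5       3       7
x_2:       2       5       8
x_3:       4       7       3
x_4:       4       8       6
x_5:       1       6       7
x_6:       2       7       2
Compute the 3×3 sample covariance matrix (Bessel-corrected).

Step 1 — column means:
  mean(U) = (5 + 2 + 4 + 4 + 1 + 2) / 6 = 18/6 = 3
  mean(V) = (3 + 5 + 7 + 8 + 6 + 7) / 6 = 36/6 = 6
  mean(W) = (7 + 8 + 3 + 6 + 7 + 2) / 6 = 33/6 = 5.5

Step 2 — sample covariance S[i,j] = (1/(n-1)) · Σ_k (x_{k,i} - mean_i) · (x_{k,j} - mean_j), with n-1 = 5.
  S[U,U] = ((2)·(2) + (-1)·(-1) + (1)·(1) + (1)·(1) + (-2)·(-2) + (-1)·(-1)) / 5 = 12/5 = 2.4
  S[U,V] = ((2)·(-3) + (-1)·(-1) + (1)·(1) + (1)·(2) + (-2)·(0) + (-1)·(1)) / 5 = -3/5 = -0.6
  S[U,W] = ((2)·(1.5) + (-1)·(2.5) + (1)·(-2.5) + (1)·(0.5) + (-2)·(1.5) + (-1)·(-3.5)) / 5 = -1/5 = -0.2
  S[V,V] = ((-3)·(-3) + (-1)·(-1) + (1)·(1) + (2)·(2) + (0)·(0) + (1)·(1)) / 5 = 16/5 = 3.2
  S[V,W] = ((-3)·(1.5) + (-1)·(2.5) + (1)·(-2.5) + (2)·(0.5) + (0)·(1.5) + (1)·(-3.5)) / 5 = -12/5 = -2.4
  S[W,W] = ((1.5)·(1.5) + (2.5)·(2.5) + (-2.5)·(-2.5) + (0.5)·(0.5) + (1.5)·(1.5) + (-3.5)·(-3.5)) / 5 = 29.5/5 = 5.9

S is symmetric (S[j,i] = S[i,j]). Assembling:

S = [[2.4, -0.6, -0.2],
 [-0.6, 3.2, -2.4],
 [-0.2, -2.4, 5.9]]


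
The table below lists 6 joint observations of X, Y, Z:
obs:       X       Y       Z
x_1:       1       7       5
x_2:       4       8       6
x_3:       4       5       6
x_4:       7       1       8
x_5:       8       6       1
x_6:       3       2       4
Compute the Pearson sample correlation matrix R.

Step 1 — column means:
  mean(X) = (1 + 4 + 4 + 7 + 8 + 3) / 6 = 27/6 = 4.5
  mean(Y) = (7 + 8 + 5 + 1 + 6 + 2) / 6 = 29/6 = 4.8333
  mean(Z) = (5 + 6 + 6 + 8 + 1 + 4) / 6 = 30/6 = 5

Step 2 — sample variances and covariances s[i,j] = (1/(n-1)) · Σ_k (x_{k,i} - mean_i) · (x_{k,j} - mean_j), with n-1 = 5:
  s[X,X] = ((-3.5)·(-3.5) + (-0.5)·(-0.5) + (-0.5)·(-0.5) + (2.5)·(2.5) + (3.5)·(3.5) + (-1.5)·(-1.5)) / 5 = 33.5/5 = 6.7
  s[X,Y] = ((-3.5)·(2.1667) + (-0.5)·(3.1667) + (-0.5)·(0.1667) + (2.5)·(-3.8333) + (3.5)·(1.1667) + (-1.5)·(-2.8333)) / 5 = -10.5/5 = -2.1
  s[X,Z] = ((-3.5)·(0) + (-0.5)·(1) + (-0.5)·(1) + (2.5)·(3) + (3.5)·(-4) + (-1.5)·(-1)) / 5 = -6/5 = -1.2
  s[Y,Y] = ((2.1667)·(2.1667) + (3.1667)·(3.1667) + (0.1667)·(0.1667) + (-3.8333)·(-3.8333) + (1.1667)·(1.1667) + (-2.8333)·(-2.8333)) / 5 = 38.8333/5 = 7.7667
  s[Y,Z] = ((2.1667)·(0) + (3.1667)·(1) + (0.1667)·(1) + (-3.8333)·(3) + (1.1667)·(-4) + (-2.8333)·(-1)) / 5 = -10/5 = -2
  s[Z,Z] = ((0)·(0) + (1)·(1) + (1)·(1) + (3)·(3) + (-4)·(-4) + (-1)·(-1)) / 5 = 28/5 = 5.6
  Sample standard deviations s_i = √(s[i,i]):
  s(X) = √(6.7) = 2.5884
  s(Y) = √(7.7667) = 2.7869
  s(Z) = √(5.6) = 2.3664

Step 3 — r_{ij} = s_{ij} / (s_i · s_j):
  r[X,X] = 1 (diagonal).
  r[X,Y] = -2.1 / (2.5884 · 2.7869) = -2.1 / 7.2136 = -0.2911
  r[X,Z] = -1.2 / (2.5884 · 2.3664) = -1.2 / 6.1254 = -0.1959
  r[Y,Y] = 1 (diagonal).
  r[Y,Z] = -2 / (2.7869 · 2.3664) = -2 / 6.5949 = -0.3033
  r[Z,Z] = 1 (diagonal).

R is symmetric with unit diagonal. Assembling:

R = [[1, -0.2911, -0.1959],
 [-0.2911, 1, -0.3033],
 [-0.1959, -0.3033, 1]]


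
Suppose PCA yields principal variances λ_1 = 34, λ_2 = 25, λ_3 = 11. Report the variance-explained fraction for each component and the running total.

Step 1 — total variance = trace(Sigma) = Σ λ_i = 34 + 25 + 11 = 70.

Step 2 — fraction explained by component i = λ_i / Σ λ:
  PC1: 34/70 = 0.4857
  PC2: 25/70 = 0.3571
  PC3: 11/70 = 0.1571

Step 3 — cumulative fraction after k components = (λ_1 + ... + λ_k) / Σ λ:
  k = 1: 34/70 = 0.4857
  k = 2: (34 + 25)/70 = 59/70 = 0.8429
  k = 3: (34 + 25 + 11)/70 = 70/70 = 1

Summary (fraction, with percent):

explained: PC1 0.4857 (48.57%), PC2 0.3571 (35.71%), PC3 0.1571 (15.71%);  cumulative: 0.4857, 0.8429, 1


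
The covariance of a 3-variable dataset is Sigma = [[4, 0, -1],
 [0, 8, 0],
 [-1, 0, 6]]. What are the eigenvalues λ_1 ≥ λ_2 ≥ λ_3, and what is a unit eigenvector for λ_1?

Step 1 — characteristic polynomial p(λ) = det(λI - Sigma) = λ³ - tr·λ² + c_1·λ - det, where tr = trace, c_1 = sum of the principal 2×2 minors, det = det(Sigma):
  tr = 4 + 8 + 6 = 18,
  c_1 = (4·8 - (0)²) + (4·6 - (-1)²) + (8·6 - (0)²) = 32 + 23 + 48 = 103,
  det = 4·(8·6 - (0)²) - (0)·((0)·6 - (0)·(-1)) + (-1)·((0)·(0) - 8·(-1)) = 4·(48) - (0)·(0) + (-1)·(8) = 184.
  So p(λ) = λ³ - 18λ² + 103λ - 184.
Step 2 — look for an integer root (rational root theorem: any rational root is an integer divisor of 184). Testing λ = 8:
  p(8) = 512 - 1152 + 824 - 184 = 0  ✓
  Dividing out (λ - 8): p(λ) = (λ - 8)(λ² - 10λ + 23).
Step 3 — remaining eigenvalues from the quadratic λ² - 10λ + 23 = 0:
  Δ = 10² - 4·23 = 100 - 92 = 8,  λ = (10 ± √8)/2 = (10 ± 2.8284)/2 ≈ 6.4142 or 3.5858.
  Sorted: λ_1 = 8,  λ_2 = 6.4142,  λ_3 = 3.5858  (check: sum = 18 = tr ✓).

Step 4 — unit eigenvector for λ_1 = 8: v spans the null space of (Sigma - λ_1 I), whose rows are
  r_1 = (-4, 0, -1),  r_2 = (0, 0, 0),  r_3 = (-1, 0, -2).
  v is orthogonal to every row, so take v ∝ r_1 × r_3 = ((0)·(-2) - (-1)·(0), (-1)·(-1) - (-4)·(-2), (-4)·(0) - (0)·(-1)) = (0, -7, 0).
  Rescale (divide by 7; multiply by -1 so the first nonzero entry is positive): u = (0, 1, 0).
  ||u|| = √((0)² + (1)² + (0)²) = √(1) = 1,  v_1 = u/||u|| ≈ (0, 1, 0) (||v_1|| = 1).

λ_1 = 8,  λ_2 = 6.4142,  λ_3 = 3.5858;  v_1 ≈ (0, 1, 0)


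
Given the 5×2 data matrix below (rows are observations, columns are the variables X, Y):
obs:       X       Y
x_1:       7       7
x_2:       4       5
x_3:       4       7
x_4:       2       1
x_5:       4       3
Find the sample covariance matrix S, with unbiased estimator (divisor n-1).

Step 1 — column means:
  mean(X) = (7 + 4 + 4 + 2 + 4) / 5 = 21/5 = 4.2
  mean(Y) = (7 + 5 + 7 + 1 + 3) / 5 = 23/5 = 4.6

Step 2 — sample covariance S[i,j] = (1/(n-1)) · Σ_k (x_{k,i} - mean_i) · (x_{k,j} - mean_j), with n-1 = 4.
  S[X,X] = ((2.8)·(2.8) + (-0.2)·(-0.2) + (-0.2)·(-0.2) + (-2.2)·(-2.2) + (-0.2)·(-0.2)) / 4 = 12.8/4 = 3.2
  S[X,Y] = ((2.8)·(2.4) + (-0.2)·(0.4) + (-0.2)·(2.4) + (-2.2)·(-3.6) + (-0.2)·(-1.6)) / 4 = 14.4/4 = 3.6
  S[Y,Y] = ((2.4)·(2.4) + (0.4)·(0.4) + (2.4)·(2.4) + (-3.6)·(-3.6) + (-1.6)·(-1.6)) / 4 = 27.2/4 = 6.8

S is symmetric (S[j,i] = S[i,j]). Assembling:

S = [[3.2, 3.6],
 [3.6, 6.8]]
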